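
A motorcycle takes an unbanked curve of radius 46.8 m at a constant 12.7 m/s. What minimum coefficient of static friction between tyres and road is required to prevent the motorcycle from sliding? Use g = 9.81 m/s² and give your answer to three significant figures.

0.351

Friction provides the centripetal force: μ_s m g = m v²/r, so μ_s = v²/(g r) = (12.70)²/(9.81 × 46.8) = 161.3/459.1 = 0.3513.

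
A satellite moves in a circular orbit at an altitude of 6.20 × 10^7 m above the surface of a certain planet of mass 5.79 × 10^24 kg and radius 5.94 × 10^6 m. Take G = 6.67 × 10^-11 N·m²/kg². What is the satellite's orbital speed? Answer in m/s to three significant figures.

2380 m/s

Orbital radius r = R + h = 5.94 × 10^6 + 6.20 × 10^7 = 6.794 × 10^7 m.
Gravity supplies the centripetal force: G M m / r² = m v² / r, so v = √(GM/r).
v = √(6.67 × 10^-11 × 5.79 × 10^24 / 6.794 × 10^7) = √(5.684 × 10^6) = 2384 m/s.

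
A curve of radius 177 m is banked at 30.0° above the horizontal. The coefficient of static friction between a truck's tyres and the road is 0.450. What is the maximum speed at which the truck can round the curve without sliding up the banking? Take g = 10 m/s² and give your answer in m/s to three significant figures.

At the maximum speed, friction acts down the slope at its limiting value f = μN. Radially (horizontal, toward centre): N sinθ + μN cosθ = mv²/r. Vertically: N cosθ − μN sinθ = mg.
Dividing: v² = r g (sinθ + μcosθ)/(cosθ − μsinθ).
sinθ + μcosθ = 0.5000 + 0.450×0.8660 = 0.8897; cosθ − μsinθ = 0.8660 − 0.450×0.5000 = 0.6410.
v² = 177 × 10.0 × 0.8897/0.6410 = 2457 m²/s², so v = 49.56 m/s.

49.6 m/s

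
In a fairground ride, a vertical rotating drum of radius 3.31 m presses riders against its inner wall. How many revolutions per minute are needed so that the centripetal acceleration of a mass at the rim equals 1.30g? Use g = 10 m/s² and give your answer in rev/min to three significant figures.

Require ω²r = 1.30g, so ω = √(1.30 × 10.0/3.31) = 1.982 rad/s.
In rev/min: ω × 60/(2π) = 1.982 × 60/(2π) = 18.92 rev/min.

18.9 rev/min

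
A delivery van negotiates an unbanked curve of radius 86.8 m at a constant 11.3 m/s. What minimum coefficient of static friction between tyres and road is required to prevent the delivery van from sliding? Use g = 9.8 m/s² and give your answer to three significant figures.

Friction provides the centripetal force: μ_s m g = m v²/r, so μ_s = v²/(g r) = (11.30)²/(9.8 × 86.8) = 127.7/850.6 = 0.1501.

0.150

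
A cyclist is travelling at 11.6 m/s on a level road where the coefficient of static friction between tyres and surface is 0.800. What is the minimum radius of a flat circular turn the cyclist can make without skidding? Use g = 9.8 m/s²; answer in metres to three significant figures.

17.2 m

At the limit, μ_s m g = m v²/r, so r_min = v²/(μ_s g) = (11.6)²/(0.800 × 9.8) = 134.6/7.840 = 17.16 m.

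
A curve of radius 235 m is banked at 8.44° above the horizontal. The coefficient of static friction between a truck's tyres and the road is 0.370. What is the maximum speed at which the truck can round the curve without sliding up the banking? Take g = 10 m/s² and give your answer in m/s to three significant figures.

At the maximum speed, friction acts down the slope at its limiting value f = μN. Radially (horizontal, toward centre): N sinθ + μN cosθ = mv²/r. Vertically: N cosθ − μN sinθ = mg.
Dividing: v² = r g (sinθ + μcosθ)/(cosθ − μsinθ).
sinθ + μcosθ = 0.1468 + 0.370×0.9892 = 0.5128; cosθ − μsinθ = 0.9892 − 0.370×0.1468 = 0.9349.
v² = 235 × 10.0 × 0.5128/0.9349 = 1289 m²/s², so v = 35.90 m/s.

35.9 m/s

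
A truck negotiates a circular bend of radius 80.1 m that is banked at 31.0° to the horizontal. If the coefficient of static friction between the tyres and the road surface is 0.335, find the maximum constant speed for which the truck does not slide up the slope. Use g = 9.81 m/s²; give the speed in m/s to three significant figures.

30.3 m/s

At the maximum speed, friction acts down the slope at its limiting value f = μN. Radially (horizontal, toward centre): N sinθ + μN cosθ = mv²/r. Vertically: N cosθ − μN sinθ = mg.
Dividing: v² = r g (sinθ + μcosθ)/(cosθ − μsinθ).
sinθ + μcosθ = 0.5150 + 0.335×0.8572 = 0.8022; cosθ − μsinθ = 0.8572 − 0.335×0.5150 = 0.6846.
v² = 80.1 × 9.81 × 0.8022/0.6846 = 920.7 m²/s², so v = 30.34 m/s.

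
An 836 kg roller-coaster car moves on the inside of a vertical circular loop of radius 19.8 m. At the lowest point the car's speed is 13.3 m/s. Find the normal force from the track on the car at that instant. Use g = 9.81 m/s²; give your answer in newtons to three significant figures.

At the lowest point, N points up (toward the centre) and the weight mg points down (away from the centre), so the net inward force is N − mg = mv²/r.
N = m(v²/r + g) = 836 × ((13.3)²/19.8 + 9.81) = 836 × (8.934 + 9.81) = 836 × 18.74 = 15670 N.

15700 N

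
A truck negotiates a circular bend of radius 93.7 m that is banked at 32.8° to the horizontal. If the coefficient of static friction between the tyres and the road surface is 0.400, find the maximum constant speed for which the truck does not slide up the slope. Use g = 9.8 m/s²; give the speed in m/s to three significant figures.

At the maximum speed, friction acts down the slope at its limiting value f = μN. Radially (horizontal, toward centre): N sinθ + μN cosθ = mv²/r. Vertically: N cosθ − μN sinθ = mg.
Dividing: v² = r g (sinθ + μcosθ)/(cosθ − μsinθ).
sinθ + μcosθ = 0.5417 + 0.400×0.8406 = 0.8779; cosθ − μsinθ = 0.8406 − 0.400×0.5417 = 0.6239.
v² = 93.7 × 9.8 × 0.8779/0.6239 = 1292 m²/s², so v = 35.95 m/s.

35.9 m/s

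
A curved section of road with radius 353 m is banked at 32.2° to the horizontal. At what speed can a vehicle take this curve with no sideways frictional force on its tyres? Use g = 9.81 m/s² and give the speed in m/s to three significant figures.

46.7 m/s

On a frictionless banked curve, N sinθ = mv²/r and N cosθ = mg, so tanθ = v²/(rg).
v = √(r g tanθ) = √(353 × 9.81 × tan 32.2°) = √(353 × 9.81 × 0.6297) = √2181 = 46.70 m/s.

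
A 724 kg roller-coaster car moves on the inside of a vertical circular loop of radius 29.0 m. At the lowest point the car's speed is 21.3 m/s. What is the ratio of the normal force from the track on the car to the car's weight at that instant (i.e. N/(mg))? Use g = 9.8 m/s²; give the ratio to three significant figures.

2.60

At the bottom, N − mg = mv²/r, so N = m(v²/r + g) and N/(mg) = v²/(rg) + 1 = (21.3)²/(29.0 × 9.8) + 1 = 1.596 + 1 = 2.596.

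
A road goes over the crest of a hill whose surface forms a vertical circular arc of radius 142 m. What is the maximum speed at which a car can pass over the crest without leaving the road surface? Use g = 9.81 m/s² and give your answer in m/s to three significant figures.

At the crest the centre of the circle is below the car, so the net downward (centripetal) force is mg − N = mv²/r.
The car leaves the road when N → 0, giving v_max = √(g r) = √(9.81 × 142) = 37.32 m/s.

37.3 m/s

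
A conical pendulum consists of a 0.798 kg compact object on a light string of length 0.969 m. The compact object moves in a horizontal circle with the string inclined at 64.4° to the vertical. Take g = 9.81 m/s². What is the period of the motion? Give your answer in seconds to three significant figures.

1.30 s

r = L sinθ = 0.8739 m. From T sinθ = mω²r and T cosθ = mg: tanθ = ω²r/g, so ω² = g tanθ / r = g/(L cosθ).
ω = √(g/(L cosθ)) = √(9.81/(0.969 × 0.4321)) = √23.43 = 4.840 rad/s.
Period = 2π/ω = 1.298 s.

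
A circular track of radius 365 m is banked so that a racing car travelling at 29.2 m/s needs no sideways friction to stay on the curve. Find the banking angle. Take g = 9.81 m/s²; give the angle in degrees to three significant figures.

13.4°

With no friction, the horizontal component of the normal force provides the centripetal force: N sinθ = mv²/r, while N cosθ = mg vertically.
Dividing: tanθ = v²/(r g) = (29.2)²/(365 × 9.81) = 852.6/3581 = 0.2381.
θ = arctan(0.2381) = 13.39°.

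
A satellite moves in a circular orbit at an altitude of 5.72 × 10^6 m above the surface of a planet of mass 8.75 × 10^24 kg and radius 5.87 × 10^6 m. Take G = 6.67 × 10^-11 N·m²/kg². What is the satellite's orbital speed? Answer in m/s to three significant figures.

7100 m/s

Orbital radius r = R + h = 5.87 × 10^6 + 5.72 × 10^6 = 1.159 × 10^7 m.
Gravity supplies the centripetal force: G M m / r² = m v² / r, so v = √(GM/r).
v = √(6.67 × 10^-11 × 8.75 × 10^24 / 1.159 × 10^7) = √(5.036 × 10^7) = 7096 m/s.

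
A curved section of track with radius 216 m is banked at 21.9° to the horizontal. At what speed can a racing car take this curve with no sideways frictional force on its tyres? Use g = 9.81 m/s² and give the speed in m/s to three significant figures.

29.2 m/s

On a frictionless banked curve, N sinθ = mv²/r and N cosθ = mg, so tanθ = v²/(rg).
v = √(r g tanθ) = √(216 × 9.81 × tan 21.9°) = √(216 × 9.81 × 0.4020) = √851.8 = 29.19 m/s.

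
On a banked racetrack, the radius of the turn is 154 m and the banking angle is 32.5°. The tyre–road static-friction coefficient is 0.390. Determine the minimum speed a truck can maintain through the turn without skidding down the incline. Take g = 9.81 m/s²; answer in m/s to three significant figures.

17.3 m/s

At the minimum speed, friction acts up the slope at its limiting value f = μN. Radially (horizontal, toward centre): N sinθ − μN cosθ = mv²/r. Vertically: N cosθ + μN sinθ = mg.
Dividing: v² = r g (sinθ − μcosθ)/(cosθ + μsinθ).
sinθ − μcosθ = 0.5373 − 0.390×0.8434 = 0.2084; cosθ + μsinθ = 0.8434 + 0.390×0.5373 = 1.053.
v² = 154 × 9.81 × 0.2084/1.053 = 299.0 m²/s², so v = 17.29 m/s.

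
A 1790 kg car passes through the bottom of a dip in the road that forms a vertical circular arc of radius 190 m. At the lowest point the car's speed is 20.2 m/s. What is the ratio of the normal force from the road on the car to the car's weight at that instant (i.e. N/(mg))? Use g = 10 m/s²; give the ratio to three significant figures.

1.21

At the bottom, N − mg = mv²/r, so N = m(v²/r + g) and N/(mg) = v²/(rg) + 1 = (20.2)²/(190 × 10.0) + 1 = 0.2148 + 1 = 1.215.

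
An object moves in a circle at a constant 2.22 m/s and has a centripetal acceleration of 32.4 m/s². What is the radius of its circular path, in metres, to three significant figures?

a_c = v²/r ⇒ r = v²/a_c = (2.22)²/32.4 = 4.928/32.4 = 0.1521 m.

0.152 m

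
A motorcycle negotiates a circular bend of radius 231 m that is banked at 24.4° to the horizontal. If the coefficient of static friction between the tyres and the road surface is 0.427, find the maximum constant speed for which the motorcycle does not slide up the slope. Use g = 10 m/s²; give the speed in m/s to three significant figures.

At the maximum speed, friction acts down the slope at its limiting value f = μN. Radially (horizontal, toward centre): N sinθ + μN cosθ = mv²/r. Vertically: N cosθ − μN sinθ = mg.
Dividing: v² = r g (sinθ + μcosθ)/(cosθ − μsinθ).
sinθ + μcosθ = 0.4131 + 0.427×0.9107 = 0.8020; cosθ − μsinθ = 0.9107 − 0.427×0.4131 = 0.7343.
v² = 231 × 10.0 × 0.8020/0.7343 = 2523 m²/s², so v = 50.23 m/s.

50.2 m/s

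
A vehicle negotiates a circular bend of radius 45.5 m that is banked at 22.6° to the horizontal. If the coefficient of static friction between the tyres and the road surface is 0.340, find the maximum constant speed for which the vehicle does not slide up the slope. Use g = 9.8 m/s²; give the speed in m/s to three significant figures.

19.8 m/s

At the maximum speed, friction acts down the slope at its limiting value f = μN. Radially (horizontal, toward centre): N sinθ + μN cosθ = mv²/r. Vertically: N cosθ − μN sinθ = mg.
Dividing: v² = r g (sinθ + μcosθ)/(cosθ − μsinθ).
sinθ + μcosθ = 0.3843 + 0.340×0.9232 = 0.6982; cosθ − μsinθ = 0.9232 − 0.340×0.3843 = 0.7925.
v² = 45.5 × 9.8 × 0.6982/0.7925 = 392.8 m²/s², so v = 19.82 m/s.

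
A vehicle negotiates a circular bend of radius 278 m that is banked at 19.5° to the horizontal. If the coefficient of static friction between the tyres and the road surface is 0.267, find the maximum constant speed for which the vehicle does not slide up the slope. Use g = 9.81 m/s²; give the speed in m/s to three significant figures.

43.3 m/s

At the maximum speed, friction acts down the slope at its limiting value f = μN. Radially (horizontal, toward centre): N sinθ + μN cosθ = mv²/r. Vertically: N cosθ − μN sinθ = mg.
Dividing: v² = r g (sinθ + μcosθ)/(cosθ − μsinθ).
sinθ + μcosθ = 0.3338 + 0.267×0.9426 = 0.5855; cosθ − μsinθ = 0.9426 − 0.267×0.3338 = 0.8535.
v² = 278 × 9.81 × 0.5855/0.8535 = 1871 m²/s², so v = 43.25 m/s.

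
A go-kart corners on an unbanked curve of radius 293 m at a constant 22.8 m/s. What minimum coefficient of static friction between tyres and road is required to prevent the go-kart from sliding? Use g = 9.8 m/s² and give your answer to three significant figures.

0.181

Friction provides the centripetal force: μ_s m g = m v²/r, so μ_s = v²/(g r) = (22.80)²/(9.8 × 293) = 519.8/2871 = 0.1810.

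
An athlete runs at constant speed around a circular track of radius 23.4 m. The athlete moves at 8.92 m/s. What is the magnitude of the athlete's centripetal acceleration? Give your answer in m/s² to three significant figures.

3.40 m/s²

a_c = v²/r = (8.920)²/23.4 = 79.57/23.4 = 3.400 m/s².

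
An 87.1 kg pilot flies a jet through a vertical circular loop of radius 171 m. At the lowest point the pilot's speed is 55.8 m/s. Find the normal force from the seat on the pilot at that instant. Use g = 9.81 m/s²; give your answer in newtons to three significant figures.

2440 N

At the lowest point, N points up (toward the centre) and the weight mg points down (away from the centre), so the net inward force is N − mg = mv²/r.
N = m(v²/r + g) = 87.1 × ((55.8)²/171 + 9.81) = 87.1 × (18.21 + 9.81) = 87.1 × 28.02 = 2440 N.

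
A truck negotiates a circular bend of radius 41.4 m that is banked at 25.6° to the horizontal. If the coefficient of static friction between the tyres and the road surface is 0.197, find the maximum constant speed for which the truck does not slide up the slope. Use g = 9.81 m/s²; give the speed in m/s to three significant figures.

17.4 m/s

At the maximum speed, friction acts down the slope at its limiting value f = μN. Radially (horizontal, toward centre): N sinθ + μN cosθ = mv²/r. Vertically: N cosθ − μN sinθ = mg.
Dividing: v² = r g (sinθ + μcosθ)/(cosθ − μsinθ).
sinθ + μcosθ = 0.4321 + 0.197×0.9018 = 0.6097; cosθ − μsinθ = 0.9018 − 0.197×0.4321 = 0.8167.
v² = 41.4 × 9.81 × 0.6097/0.8167 = 303.2 m²/s², so v = 17.41 m/s.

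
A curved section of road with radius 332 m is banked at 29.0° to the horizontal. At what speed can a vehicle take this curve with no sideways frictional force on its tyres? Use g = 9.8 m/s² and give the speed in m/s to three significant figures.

On a frictionless banked curve, N sinθ = mv²/r and N cosθ = mg, so tanθ = v²/(rg).
v = √(r g tanθ) = √(332 × 9.8 × tan 29.0°) = √(332 × 9.8 × 0.5543) = √1803 = 42.47 m/s.

42.5 m/s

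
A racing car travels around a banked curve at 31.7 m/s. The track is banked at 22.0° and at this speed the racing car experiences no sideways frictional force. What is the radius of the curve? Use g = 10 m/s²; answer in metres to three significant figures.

249 m

Frictionless banking: tanθ = v²/(rg), so r = v²/(g tanθ).
r = (31.7)²/(10.0 × tan 22.0°) = 1005/(10.0 × 0.4040) = 1005/4.040 = 248.7 m.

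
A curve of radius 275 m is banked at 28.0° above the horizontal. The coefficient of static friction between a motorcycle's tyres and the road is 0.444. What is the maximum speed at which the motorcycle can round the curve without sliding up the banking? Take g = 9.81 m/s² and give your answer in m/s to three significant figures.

At the maximum speed, friction acts down the slope at its limiting value f = μN. Radially (horizontal, toward centre): N sinθ + μN cosθ = mv²/r. Vertically: N cosθ − μN sinθ = mg.
Dividing: v² = r g (sinθ + μcosθ)/(cosθ − μsinθ).
sinθ + μcosθ = 0.4695 + 0.444×0.8829 = 0.8615; cosθ − μsinθ = 0.8829 − 0.444×0.4695 = 0.6745.
v² = 275 × 9.81 × 0.8615/0.6745 = 3446 m²/s², so v = 58.70 m/s.

58.7 m/s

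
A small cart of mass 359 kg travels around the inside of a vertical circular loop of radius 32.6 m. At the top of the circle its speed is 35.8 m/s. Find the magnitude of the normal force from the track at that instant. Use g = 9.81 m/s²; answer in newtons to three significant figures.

10600 N

At the top, both N and the weight mg point inward (toward the centre), so N + mg = mv²/r.
N = m(v²/r − g) = 359 × ((35.8)²/32.6 − 9.81) = 359 × (39.31 − 9.81) = 359 × 29.50 = 10590 N.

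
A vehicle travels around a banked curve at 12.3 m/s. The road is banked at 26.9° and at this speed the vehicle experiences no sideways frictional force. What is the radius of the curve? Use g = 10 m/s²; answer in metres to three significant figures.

Frictionless banking: tanθ = v²/(rg), so r = v²/(g tanθ).
r = (12.3)²/(10.0 × tan 26.9°) = 151.3/(10.0 × 0.5073) = 151.3/5.073 = 29.82 m.

29.8 m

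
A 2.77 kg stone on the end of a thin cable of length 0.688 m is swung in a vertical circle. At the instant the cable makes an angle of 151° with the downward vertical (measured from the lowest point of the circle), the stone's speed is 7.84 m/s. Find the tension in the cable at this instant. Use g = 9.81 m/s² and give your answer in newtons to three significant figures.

Take the radial direction toward the centre of the circle as positive. The component of the weight along the string toward the centre is −mg cos φ (φ measured from the bottom), so Newton's second law along the string gives T − mg cos φ = m v²/r.
cos 151° = -0.8746, so T = m(v²/r + g cos φ) = 2.77 × ((7.84)²/0.688 + 9.81 × -0.8746) = 2.77 × (89.34 + (-8.580)) = 2.77 × 80.76 = 223.7 N.

224 N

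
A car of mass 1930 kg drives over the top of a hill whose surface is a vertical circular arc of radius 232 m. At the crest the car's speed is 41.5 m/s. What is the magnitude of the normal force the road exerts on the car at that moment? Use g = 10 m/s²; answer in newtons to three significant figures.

4970 N

At the crest the centripetal acceleration points downward (toward the centre of the arc), so mg − N = mv²/r.
N = m(g − v²/r) = 1930 × (10.0 − (41.5)²/232) = 1930 × (10.0 − 7.423) = 1930 × 2.577 = 4973 N.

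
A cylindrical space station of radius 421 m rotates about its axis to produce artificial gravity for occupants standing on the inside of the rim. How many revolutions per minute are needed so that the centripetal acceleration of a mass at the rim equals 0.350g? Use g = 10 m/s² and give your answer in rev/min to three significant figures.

0.871 rev/min

Require ω²r = 0.350g, so ω = √(0.350 × 10.0/421) = 0.09118 rad/s.
In rev/min: ω × 60/(2π) = 0.09118 × 60/(2π) = 0.8707 rev/min.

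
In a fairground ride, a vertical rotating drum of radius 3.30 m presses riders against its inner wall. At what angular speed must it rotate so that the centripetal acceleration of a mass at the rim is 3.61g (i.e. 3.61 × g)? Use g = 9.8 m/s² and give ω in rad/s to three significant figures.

Centripetal acceleration a_c = ω²r. Setting ω²r = 3.61g:
ω = √(3.61g / r) = √(3.61 × 9.8 / 3.30) = √10.72 = 3.274 rad/s.

3.27 rad/s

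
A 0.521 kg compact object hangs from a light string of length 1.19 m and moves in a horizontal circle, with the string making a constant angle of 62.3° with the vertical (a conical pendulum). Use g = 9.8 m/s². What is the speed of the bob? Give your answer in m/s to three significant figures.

The radius of the circle is r = L sinθ = 1.19 × sin 62.3° = 1.054 m.
Horizontally T sinθ = mv²/r and vertically T cosθ = mg, so tanθ = v²/(rg).
v = √(r g tanθ) = √(1.054 × 9.8 × 1.905) = √19.67 = 4.435 m/s.

4.43 m/s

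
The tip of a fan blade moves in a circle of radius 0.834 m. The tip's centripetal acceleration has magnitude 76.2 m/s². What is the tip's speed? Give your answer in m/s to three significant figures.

a_c = v²/r ⇒ v = √(a_c · r) = √(76.2 × 0.834) = √63.55 = 7.972 m/s.

7.97 m/s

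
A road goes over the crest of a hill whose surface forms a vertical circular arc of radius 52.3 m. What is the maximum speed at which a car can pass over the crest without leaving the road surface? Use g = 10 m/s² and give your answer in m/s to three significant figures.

At the crest the centre of the circle is below the car, so the net downward (centripetal) force is mg − N = mv²/r.
The car leaves the road when N → 0, giving v_max = √(g r) = √(10.0 × 52.3) = 22.87 m/s.

22.9 m/s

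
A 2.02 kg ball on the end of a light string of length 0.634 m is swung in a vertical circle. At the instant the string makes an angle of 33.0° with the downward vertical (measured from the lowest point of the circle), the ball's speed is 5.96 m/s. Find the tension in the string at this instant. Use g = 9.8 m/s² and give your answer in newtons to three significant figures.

130 N

Take the radial direction toward the centre of the circle as positive. The component of the weight along the string toward the centre is −mg cos φ (φ measured from the bottom), so Newton's second law along the string gives T − mg cos φ = m v²/r.
cos 33.0° = 0.8387, so T = m(v²/r + g cos φ) = 2.02 × ((5.96)²/0.634 + 9.8 × 0.8387) = 2.02 × (56.03 + (8.219)) = 2.02 × 64.25 = 129.8 N.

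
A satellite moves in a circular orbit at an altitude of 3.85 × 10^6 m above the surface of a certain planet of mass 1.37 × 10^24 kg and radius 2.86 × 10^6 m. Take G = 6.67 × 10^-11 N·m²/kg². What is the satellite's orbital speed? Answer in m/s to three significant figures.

3690 m/s

Orbital radius r = R + h = 2.86 × 10^6 + 3.85 × 10^6 = 6.710 × 10^6 m.
Gravity supplies the centripetal force: G M m / r² = m v² / r, so v = √(GM/r).
v = √(6.67 × 10^-11 × 1.37 × 10^24 / 6.710 × 10^6) = √(1.362 × 10^7) = 3690 m/s.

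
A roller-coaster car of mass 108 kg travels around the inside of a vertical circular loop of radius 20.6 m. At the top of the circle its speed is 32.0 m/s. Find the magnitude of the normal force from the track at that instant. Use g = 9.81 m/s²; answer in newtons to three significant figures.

4310 N

At the top, both N and the weight mg point inward (toward the centre), so N + mg = mv²/r.
N = m(v²/r − g) = 108 × ((32.0)²/20.6 − 9.81) = 108 × (49.71 − 9.81) = 108 × 39.90 = 4309 N.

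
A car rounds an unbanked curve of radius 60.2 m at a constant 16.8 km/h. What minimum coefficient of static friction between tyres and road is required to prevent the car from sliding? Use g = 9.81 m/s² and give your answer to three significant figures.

v = 16.8/3.6 = 4.667 m/s.
Friction provides the centripetal force: μ_s m g = m v²/r, so μ_s = v²/(g r) = (4.667)²/(9.81 × 60.2) = 21.78/590.6 = 0.03688.

0.0369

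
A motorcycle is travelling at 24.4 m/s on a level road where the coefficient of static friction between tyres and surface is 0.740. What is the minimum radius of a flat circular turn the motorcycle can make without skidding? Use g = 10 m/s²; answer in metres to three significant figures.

80.5 m

At the limit, μ_s m g = m v²/r, so r_min = v²/(μ_s g) = (24.4)²/(0.740 × 10.0) = 595.4/7.400 = 80.45 m.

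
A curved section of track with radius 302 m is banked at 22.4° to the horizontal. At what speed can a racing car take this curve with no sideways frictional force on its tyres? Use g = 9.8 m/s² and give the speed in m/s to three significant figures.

34.9 m/s

On a frictionless banked curve, N sinθ = mv²/r and N cosθ = mg, so tanθ = v²/(rg).
v = √(r g tanθ) = √(302 × 9.8 × tan 22.4°) = √(302 × 9.8 × 0.4122) = √1220 = 34.93 m/s.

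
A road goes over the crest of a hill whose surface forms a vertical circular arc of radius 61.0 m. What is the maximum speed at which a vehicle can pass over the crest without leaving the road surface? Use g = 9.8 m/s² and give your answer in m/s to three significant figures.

At the crest the centre of the circle is below the vehicle, so the net downward (centripetal) force is mg − N = mv²/r.
The vehicle leaves the road when N → 0, giving v_max = √(g r) = √(9.8 × 61.0) = 24.45 m/s.

24.4 m/s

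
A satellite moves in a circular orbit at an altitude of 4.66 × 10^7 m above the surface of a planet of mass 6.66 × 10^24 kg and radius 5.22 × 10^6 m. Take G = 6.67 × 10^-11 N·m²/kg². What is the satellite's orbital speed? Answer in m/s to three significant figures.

Orbital radius r = R + h = 5.22 × 10^6 + 4.66 × 10^7 = 5.182 × 10^7 m.
Gravity supplies the centripetal force: G M m / r² = m v² / r, so v = √(GM/r).
v = √(6.67 × 10^-11 × 6.66 × 10^24 / 5.182 × 10^7) = √(8.572 × 10^6) = 2928 m/s.

2930 m/s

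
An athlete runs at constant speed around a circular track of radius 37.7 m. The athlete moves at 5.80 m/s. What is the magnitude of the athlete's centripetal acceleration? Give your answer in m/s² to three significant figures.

0.892 m/s²

a_c = v²/r = (5.800)²/37.7 = 33.64/37.7 = 0.8923 m/s².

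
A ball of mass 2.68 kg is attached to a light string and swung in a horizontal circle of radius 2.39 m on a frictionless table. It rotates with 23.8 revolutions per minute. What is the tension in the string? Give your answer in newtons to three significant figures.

39.8 N

ω = 23.8 rev/min × 2π/60 = 2.492 rad/s, so v = ωr = 2.492 × 2.39 = 5.957 m/s.
The tension is the only horizontal force, so it supplies the full centripetal force: T = m v²/r = 2.68 × (5.957)²/2.39 = 2.68 × 35.48/2.39 = 39.79 N.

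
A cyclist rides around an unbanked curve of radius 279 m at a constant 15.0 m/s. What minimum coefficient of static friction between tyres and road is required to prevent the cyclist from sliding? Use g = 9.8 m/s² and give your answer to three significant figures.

0.0823

Friction provides the centripetal force: μ_s m g = m v²/r, so μ_s = v²/(g r) = (15.00)²/(9.8 × 279) = 225.0/2734 = 0.08229.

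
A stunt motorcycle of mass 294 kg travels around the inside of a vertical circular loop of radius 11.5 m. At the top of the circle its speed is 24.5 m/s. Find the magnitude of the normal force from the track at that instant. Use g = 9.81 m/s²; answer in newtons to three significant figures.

At the top, both N and the weight mg point inward (toward the centre), so N + mg = mv²/r.
N = m(v²/r − g) = 294 × ((24.5)²/11.5 − 9.81) = 294 × (52.20 − 9.81) = 294 × 42.39 = 12460 N.

12500 N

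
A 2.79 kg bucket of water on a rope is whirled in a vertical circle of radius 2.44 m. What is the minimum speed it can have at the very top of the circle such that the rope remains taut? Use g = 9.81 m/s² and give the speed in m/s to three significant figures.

At the highest point the centre is directly below, so both the weight and T act inward: T + mg = mv²/r.
At minimum speed T → 0, so mg = mv_min²/r ⇒ v_min = √(g r) = √(9.81 × 2.44) = 4.892 m/s.

4.89 m/s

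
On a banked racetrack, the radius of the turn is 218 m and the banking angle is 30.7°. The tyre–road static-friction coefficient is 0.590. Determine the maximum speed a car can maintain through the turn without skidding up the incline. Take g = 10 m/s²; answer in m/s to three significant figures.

At the maximum speed, friction acts down the slope at its limiting value f = μN. Radially (horizontal, toward centre): N sinθ + μN cosθ = mv²/r. Vertically: N cosθ − μN sinθ = mg.
Dividing: v² = r g (sinθ + μcosθ)/(cosθ − μsinθ).
sinθ + μcosθ = 0.5105 + 0.590×0.8599 = 1.018; cosθ − μsinθ = 0.8599 − 0.590×0.5105 = 0.5586.
v² = 218 × 10.0 × 1.018/0.5586 = 3972 m²/s², so v = 63.02 m/s.

63.0 m/s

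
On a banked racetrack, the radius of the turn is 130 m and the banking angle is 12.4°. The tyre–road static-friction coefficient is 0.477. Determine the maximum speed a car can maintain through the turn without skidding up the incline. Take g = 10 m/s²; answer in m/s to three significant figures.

31.8 m/s

At the maximum speed, friction acts down the slope at its limiting value f = μN. Radially (horizontal, toward centre): N sinθ + μN cosθ = mv²/r. Vertically: N cosθ − μN sinθ = mg.
Dividing: v² = r g (sinθ + μcosθ)/(cosθ − μsinθ).
sinθ + μcosθ = 0.2147 + 0.477×0.9767 = 0.6806; cosθ − μsinθ = 0.9767 − 0.477×0.2147 = 0.8742.
v² = 130 × 10.0 × 0.6806/0.8742 = 1012 m²/s², so v = 31.81 m/s.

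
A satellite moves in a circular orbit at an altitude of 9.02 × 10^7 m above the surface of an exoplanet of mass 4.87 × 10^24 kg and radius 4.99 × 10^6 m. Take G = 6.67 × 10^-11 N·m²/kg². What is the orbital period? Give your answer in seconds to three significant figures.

r = R + h = 4.99 × 10^6 + 9.02 × 10^7 = 9.519 × 10^7 m. Gravity provides the centripetal force: G M m / r² = m v² / r ⇒ v = √(GM/r) = 1847 m/s.
T = 2πr/v = 2π × 9.519 × 10^7 / 1847 = 323800 s.

324000 s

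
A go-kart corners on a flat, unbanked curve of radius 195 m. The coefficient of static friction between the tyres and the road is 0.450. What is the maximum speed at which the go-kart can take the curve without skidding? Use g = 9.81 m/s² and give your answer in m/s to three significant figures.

29.3 m/s

The only inward force on a level bend is static friction, so at the limit f_s = μ_s N = μ_s m g = m v²/r.
Mass cancels: v_max = √(μ_s g r) = √(0.450 × 9.81 × 195) = √860.8 = 29.34 m/s.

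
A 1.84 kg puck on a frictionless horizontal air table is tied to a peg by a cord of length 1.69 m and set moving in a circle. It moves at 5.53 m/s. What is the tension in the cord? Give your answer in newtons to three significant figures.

33.3 N

The tension is the only horizontal force, so it supplies the full centripetal force: T = m v²/r = 1.84 × (5.530)²/1.69 = 1.84 × 30.58/1.69 = 33.30 N.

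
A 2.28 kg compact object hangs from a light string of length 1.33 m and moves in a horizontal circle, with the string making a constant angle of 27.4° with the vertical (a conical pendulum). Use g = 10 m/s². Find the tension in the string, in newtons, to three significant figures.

25.7 N

Vertically the bob has no acceleration, so T cosθ = mg.
T = mg/cosθ = 2.28 × 10.0 / cos 27.4° = 22.80/0.8878 = 25.68 N.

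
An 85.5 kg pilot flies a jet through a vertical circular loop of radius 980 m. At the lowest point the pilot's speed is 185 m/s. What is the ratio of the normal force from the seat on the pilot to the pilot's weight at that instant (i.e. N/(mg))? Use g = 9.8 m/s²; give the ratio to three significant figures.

4.56

At the bottom, N − mg = mv²/r, so N = m(v²/r + g) and N/(mg) = v²/(rg) + 1 = (185)²/(980 × 9.8) + 1 = 3.564 + 1 = 4.564.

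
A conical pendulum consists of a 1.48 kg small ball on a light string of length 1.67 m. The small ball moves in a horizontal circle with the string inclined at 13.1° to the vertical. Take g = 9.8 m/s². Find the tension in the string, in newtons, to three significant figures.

Vertically the bob has no acceleration, so T cosθ = mg.
T = mg/cosθ = 1.48 × 9.8 / cos 13.1° = 14.50/0.9740 = 14.89 N.

14.9 N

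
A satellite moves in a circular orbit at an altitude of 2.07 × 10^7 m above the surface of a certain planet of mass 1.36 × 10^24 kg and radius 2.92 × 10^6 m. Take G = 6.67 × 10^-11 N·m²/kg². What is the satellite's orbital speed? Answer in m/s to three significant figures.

Orbital radius r = R + h = 2.92 × 10^6 + 2.07 × 10^7 = 2.362 × 10^7 m.
Gravity supplies the centripetal force: G M m / r² = m v² / r, so v = √(GM/r).
v = √(6.67 × 10^-11 × 1.36 × 10^24 / 2.362 × 10^7) = √(3.840 × 10^6) = 1960 m/s.

1960 m/s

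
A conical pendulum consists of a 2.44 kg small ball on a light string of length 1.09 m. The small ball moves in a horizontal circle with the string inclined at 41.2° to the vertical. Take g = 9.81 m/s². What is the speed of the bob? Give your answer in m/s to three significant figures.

2.48 m/s

The radius of the circle is r = L sinθ = 1.09 × sin 41.2° = 0.7180 m.
Horizontally T sinθ = mv²/r and vertically T cosθ = mg, so tanθ = v²/(rg).
v = √(r g tanθ) = √(0.7180 × 9.81 × 0.8754) = √6.166 = 2.483 m/s.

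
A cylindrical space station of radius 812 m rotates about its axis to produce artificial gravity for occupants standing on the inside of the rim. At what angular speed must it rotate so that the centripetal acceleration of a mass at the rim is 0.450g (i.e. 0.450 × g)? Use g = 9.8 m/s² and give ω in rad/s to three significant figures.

Centripetal acceleration a_c = ω²r. Setting ω²r = 0.450g:
ω = √(0.450g / r) = √(0.450 × 9.8 / 812) = √0.005431 = 0.07370 rad/s.

0.0737 rad/s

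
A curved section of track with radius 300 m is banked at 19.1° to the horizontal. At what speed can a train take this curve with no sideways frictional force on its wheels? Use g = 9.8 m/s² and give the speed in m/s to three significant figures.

On a frictionless banked curve, N sinθ = mv²/r and N cosθ = mg, so tanθ = v²/(rg).
v = √(r g tanθ) = √(300 × 9.8 × tan 19.1°) = √(300 × 9.8 × 0.3463) = √1018 = 31.91 m/s.

31.9 m/s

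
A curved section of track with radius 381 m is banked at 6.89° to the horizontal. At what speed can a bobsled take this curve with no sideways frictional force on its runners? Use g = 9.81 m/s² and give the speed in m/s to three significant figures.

21.3 m/s

On a frictionless banked curve, N sinθ = mv²/r and N cosθ = mg, so tanθ = v²/(rg).
v = √(r g tanθ) = √(381 × 9.81 × tan 6.89°) = √(381 × 9.81 × 0.1208) = √451.6 = 21.25 m/s.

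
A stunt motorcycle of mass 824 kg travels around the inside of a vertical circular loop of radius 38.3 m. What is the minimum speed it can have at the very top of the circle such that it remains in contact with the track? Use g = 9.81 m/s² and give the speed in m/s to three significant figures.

At the highest point the centre is directly below, so both the weight and N act inward: N + mg = mv²/r.
At minimum speed N → 0, so mg = mv_min²/r ⇒ v_min = √(g r) = √(9.81 × 38.3) = 19.38 m/s.

19.4 m/s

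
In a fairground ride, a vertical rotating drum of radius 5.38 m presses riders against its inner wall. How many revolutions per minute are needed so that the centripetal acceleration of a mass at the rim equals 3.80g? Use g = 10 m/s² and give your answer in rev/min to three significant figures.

25.4 rev/min

Require ω²r = 3.80g, so ω = √(3.80 × 10.0/5.38) = 2.658 rad/s.
In rev/min: ω × 60/(2π) = 2.658 × 60/(2π) = 25.38 rev/min.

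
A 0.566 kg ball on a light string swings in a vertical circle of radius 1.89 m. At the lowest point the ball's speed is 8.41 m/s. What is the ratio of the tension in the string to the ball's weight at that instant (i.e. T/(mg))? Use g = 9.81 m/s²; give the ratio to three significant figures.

At the bottom, T − mg = mv²/r, so T = m(v²/r + g) and T/(mg) = v²/(rg) + 1 = (8.41)²/(1.89 × 9.81) + 1 = 3.815 + 1 = 4.815.

4.81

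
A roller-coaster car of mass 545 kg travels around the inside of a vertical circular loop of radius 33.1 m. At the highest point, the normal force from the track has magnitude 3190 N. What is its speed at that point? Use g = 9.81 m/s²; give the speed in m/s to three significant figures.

22.8 m/s

At the top, N + mg = mv²/r, so v = √(r(N/m + g)) = √(33.1 × (3190/545 + 9.81)) = √(33.1 × 15.66) = √518.5 = 22.77 m/s.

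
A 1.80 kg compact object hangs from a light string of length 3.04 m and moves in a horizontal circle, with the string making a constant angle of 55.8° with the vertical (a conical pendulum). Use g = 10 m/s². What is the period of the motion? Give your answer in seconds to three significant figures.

2.60 s

r = L sinθ = 2.514 m. From T sinθ = mω²r and T cosθ = mg: tanθ = ω²r/g, so ω² = g tanθ / r = g/(L cosθ).
ω = √(g/(L cosθ)) = √(10.0/(3.04 × 0.5621)) = √5.852 = 2.419 rad/s.
Period = 2π/ω = 2.597 s.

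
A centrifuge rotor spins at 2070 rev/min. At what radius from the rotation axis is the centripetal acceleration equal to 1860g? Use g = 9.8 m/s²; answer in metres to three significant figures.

ω = 2070 rev/min × 2π/60 = 216.8 rad/s.
a_c = ω²r = 1860g ⇒ r = 1860 × 9.8 / (216.8)² = 18230/46990 = 0.3879 m.

0.388 m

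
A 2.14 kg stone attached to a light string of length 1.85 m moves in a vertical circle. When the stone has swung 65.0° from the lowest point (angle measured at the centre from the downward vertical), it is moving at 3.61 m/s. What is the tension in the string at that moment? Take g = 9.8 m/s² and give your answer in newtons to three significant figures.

Take the radial direction toward the centre of the circle as positive. The component of the weight along the string toward the centre is −mg cos φ (φ measured from the bottom), so Newton's second law along the string gives T − mg cos φ = m v²/r.
cos 65.0° = 0.4226, so T = m(v²/r + g cos φ) = 2.14 × ((3.61)²/1.85 + 9.8 × 0.4226) = 2.14 × (7.044 + (4.142)) = 2.14 × 11.19 = 23.94 N.

23.9 N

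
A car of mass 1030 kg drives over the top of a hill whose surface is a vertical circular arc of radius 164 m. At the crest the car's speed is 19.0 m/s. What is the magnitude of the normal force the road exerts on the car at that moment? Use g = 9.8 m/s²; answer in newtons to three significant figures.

7830 N

At the crest the centripetal acceleration points downward (toward the centre of the arc), so mg − N = mv²/r.
N = m(g − v²/r) = 1030 × (9.8 − (19.0)²/164) = 1030 × (9.8 − 2.201) = 1030 × 7.599 = 7827 N.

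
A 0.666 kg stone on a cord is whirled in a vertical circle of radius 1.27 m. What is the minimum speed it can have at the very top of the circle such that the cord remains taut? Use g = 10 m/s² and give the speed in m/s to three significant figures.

3.56 m/s

At the top, both weight mg and T point toward the centre: T + mg = mv²/r.
At minimum speed T → 0, so mg = mv_min²/r ⇒ v_min = √(g r) = √(10.0 × 1.27) = 3.564 m/s.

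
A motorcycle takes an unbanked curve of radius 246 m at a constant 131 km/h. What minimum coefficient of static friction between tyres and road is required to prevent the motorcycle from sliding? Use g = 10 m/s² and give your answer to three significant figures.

0.538

v = 131/3.6 = 36.39 m/s.
Friction provides the centripetal force: μ_s m g = m v²/r, so μ_s = v²/(g r) = (36.39)²/(10.0 × 246) = 1324/2460 = 0.5383.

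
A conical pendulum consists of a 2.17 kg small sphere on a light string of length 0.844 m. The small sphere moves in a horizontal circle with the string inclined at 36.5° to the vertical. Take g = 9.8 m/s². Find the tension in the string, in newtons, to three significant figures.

26.5 N

Vertically the bob has no acceleration, so T cosθ = mg.
T = mg/cosθ = 2.17 × 9.8 / cos 36.5° = 21.27/0.8039 = 26.45 N.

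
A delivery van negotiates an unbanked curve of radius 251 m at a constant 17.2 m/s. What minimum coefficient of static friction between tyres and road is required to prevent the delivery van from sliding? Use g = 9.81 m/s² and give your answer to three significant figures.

0.120

Friction provides the centripetal force: μ_s m g = m v²/r, so μ_s = v²/(g r) = (17.20)²/(9.81 × 251) = 295.8/2462 = 0.1201.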